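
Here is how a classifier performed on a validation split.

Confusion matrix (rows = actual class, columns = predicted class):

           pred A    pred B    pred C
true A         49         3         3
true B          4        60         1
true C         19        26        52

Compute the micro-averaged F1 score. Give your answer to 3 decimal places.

Micro-averaging pools counts across classes: ΣTP=161, ΣFP=56, ΣFN=56.
Micro-F1 score = 2·TP/(2·TP+FP+FN) on pooled counts = 0.742 (equals overall accuracy in single-label multiclass).

0.742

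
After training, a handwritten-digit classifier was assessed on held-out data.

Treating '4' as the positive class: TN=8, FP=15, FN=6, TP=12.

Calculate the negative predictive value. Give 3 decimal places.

0.571

NPV = TN/(TN+FN) = 8/(8+6) = 0.571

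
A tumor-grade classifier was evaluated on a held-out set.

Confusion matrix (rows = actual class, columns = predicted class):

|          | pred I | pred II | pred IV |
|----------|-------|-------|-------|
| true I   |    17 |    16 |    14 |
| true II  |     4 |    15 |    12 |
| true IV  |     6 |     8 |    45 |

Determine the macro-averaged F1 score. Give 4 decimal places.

Per-class F1 score (2·TP/(2·TP+FP+FN)):
  I: TP=17, FP=4+6=10, FN=16+14=30 → 34/74 = 0.45946
  II: TP=15, FP=16+8=24, FN=4+12=16 → 30/70 = 0.42857
  IV: TP=45, FP=14+12=26, FN=6+8=14 → 90/130 = 0.69231
Macro-F1 score = mean = (0.45946 + 0.42857 + 0.69231) / 3 = 0.5268

0.5268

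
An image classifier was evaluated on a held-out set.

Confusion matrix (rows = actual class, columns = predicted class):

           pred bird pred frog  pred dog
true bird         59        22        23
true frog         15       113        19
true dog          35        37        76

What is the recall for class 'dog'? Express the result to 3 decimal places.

0.514

One-vs-rest for 'dog': TP = diagonal; FP = other classes predicted 'dog'; FN = 'dog' predicted as other.
recall = TP/(TP+FN).
dog: TP=76, FN=35+37=72 → 76/148 = 0.5135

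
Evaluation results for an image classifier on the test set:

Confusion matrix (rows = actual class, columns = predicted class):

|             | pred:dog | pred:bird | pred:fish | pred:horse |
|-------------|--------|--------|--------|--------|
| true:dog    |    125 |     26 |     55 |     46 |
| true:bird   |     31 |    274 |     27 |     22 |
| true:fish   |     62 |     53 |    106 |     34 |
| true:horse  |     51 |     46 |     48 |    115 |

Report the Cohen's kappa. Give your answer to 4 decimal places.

0.3968

Observed agreement pₒ = trace/N = 620/1121 = 0.55308
Expected agreement pₑ = Σ (rowᵢ·colᵢ)/N² = (252·269 + 354·399 + 255·236 + 260·217)/1121² = 0.25913
κ = (pₒ − pₑ)/(1 − pₑ) = (0.55308 − 0.25913)/(1 − 0.25913) = 0.3968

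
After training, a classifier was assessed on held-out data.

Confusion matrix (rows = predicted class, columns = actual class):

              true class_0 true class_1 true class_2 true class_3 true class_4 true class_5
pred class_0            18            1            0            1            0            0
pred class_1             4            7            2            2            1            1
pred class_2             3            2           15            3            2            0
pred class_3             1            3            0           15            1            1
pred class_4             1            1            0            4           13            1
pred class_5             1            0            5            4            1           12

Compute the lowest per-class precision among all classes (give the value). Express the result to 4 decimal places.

0.4118

Per-class precision (TP/(TP+FP)):
  class_0: TP=18, FP=1+0+1+0+0=2 → 18/20 = 0.90000
  class_1: TP=7, FP=4+2+2+1+1=10 → 7/17 = 0.41176
  class_2: TP=15, FP=3+2+3+2+0=10 → 15/25 = 0.60000
  class_3: TP=15, FP=1+3+0+1+1=6 → 15/21 = 0.71429
  class_4: TP=13, FP=1+1+0+4+1=7 → 13/20 = 0.65000
  class_5: TP=12, FP=1+0+5+4+1=11 → 12/23 = 0.52174
Lowest is class 'class_1' with precision = 0.4118.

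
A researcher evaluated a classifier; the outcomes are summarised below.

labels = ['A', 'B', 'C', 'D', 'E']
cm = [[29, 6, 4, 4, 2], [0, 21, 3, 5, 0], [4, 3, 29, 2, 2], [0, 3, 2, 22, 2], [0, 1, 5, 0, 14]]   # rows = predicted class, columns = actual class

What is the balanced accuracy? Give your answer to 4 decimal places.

Balanced accuracy = mean of per-class recall.
  A: recall = 29/33 = 0.87879
  B: recall = 21/34 = 0.61765
  C: recall = 29/43 = 0.67442
  D: recall = 22/33 = 0.66667
  E: recall = 14/20 = 0.70000
Mean = (0.87879 + 0.61765 + 0.67442 + 0.66667 + 0.70000) / 5 = 0.7075

0.7075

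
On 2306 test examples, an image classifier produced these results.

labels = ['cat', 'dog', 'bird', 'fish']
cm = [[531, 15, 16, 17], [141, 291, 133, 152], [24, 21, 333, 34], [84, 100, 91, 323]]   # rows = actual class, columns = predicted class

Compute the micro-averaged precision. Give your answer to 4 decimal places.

0.6409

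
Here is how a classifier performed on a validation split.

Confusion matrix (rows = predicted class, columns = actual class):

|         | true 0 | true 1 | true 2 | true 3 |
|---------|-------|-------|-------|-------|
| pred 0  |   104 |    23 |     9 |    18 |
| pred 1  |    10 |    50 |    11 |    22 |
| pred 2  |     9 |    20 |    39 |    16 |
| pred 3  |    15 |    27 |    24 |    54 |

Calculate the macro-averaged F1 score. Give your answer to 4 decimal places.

Per-class F1 score (2·TP/(2·TP+FP+FN)):
  0: TP=104, FP=23+9+18=50, FN=10+9+15=34 → 208/292 = 0.71233
  1: TP=50, FP=10+11+22=43, FN=23+20+27=70 → 100/213 = 0.46948
  2: TP=39, FP=9+20+16=45, FN=9+11+24=44 → 78/167 = 0.46707
  3: TP=54, FP=15+27+24=66, FN=18+22+16=56 → 108/230 = 0.46957
Macro-F1 score = mean = (0.71233 + 0.46948 + 0.46707 + 0.46957) / 4 = 0.5296

0.5296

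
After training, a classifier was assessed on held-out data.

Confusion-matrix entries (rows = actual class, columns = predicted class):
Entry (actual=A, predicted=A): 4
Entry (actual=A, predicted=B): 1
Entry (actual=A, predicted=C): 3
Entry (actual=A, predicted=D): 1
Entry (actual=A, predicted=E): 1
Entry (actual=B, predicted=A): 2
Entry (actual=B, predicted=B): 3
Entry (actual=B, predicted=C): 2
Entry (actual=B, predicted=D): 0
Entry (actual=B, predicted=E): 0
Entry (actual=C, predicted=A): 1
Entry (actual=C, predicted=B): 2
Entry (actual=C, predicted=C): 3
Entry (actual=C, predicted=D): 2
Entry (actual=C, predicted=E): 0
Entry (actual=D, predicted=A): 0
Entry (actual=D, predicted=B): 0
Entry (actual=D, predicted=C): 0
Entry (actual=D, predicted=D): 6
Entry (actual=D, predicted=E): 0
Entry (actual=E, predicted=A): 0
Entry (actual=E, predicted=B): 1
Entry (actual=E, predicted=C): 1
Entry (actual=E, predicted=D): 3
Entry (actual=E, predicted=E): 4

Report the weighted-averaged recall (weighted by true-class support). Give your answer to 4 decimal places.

0.5000

Per-class recall (TP/(TP+FN)):
  A: TP=4, FN=1+3+1+1=6 → 4/10 = 0.40000
  B: TP=3, FN=2+2+0+0=4 → 3/7 = 0.42857
  C: TP=3, FN=1+2+2+0=5 → 3/8 = 0.37500
  D: TP=6, FN=0+0+0+0=0 → 6/6 = 1.00000
  E: TP=4, FN=0+1+1+3=5 → 4/9 = 0.44444
Weighted-recall = Σ (supportᵢ/N)·recallᵢ with N=40: (10/40)·0.40000 + (7/40)·0.42857 + (8/40)·0.37500 + (6/40)·1.00000 + (9/40)·0.44444 = 0.5000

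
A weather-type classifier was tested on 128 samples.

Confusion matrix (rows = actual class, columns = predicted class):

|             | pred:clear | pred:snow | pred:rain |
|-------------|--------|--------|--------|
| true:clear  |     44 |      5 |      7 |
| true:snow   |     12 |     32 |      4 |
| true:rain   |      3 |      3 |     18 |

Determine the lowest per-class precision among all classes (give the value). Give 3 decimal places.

0.621

Per-class precision (TP/(TP+FP)):
  clear: TP=44, FP=12+3=15 → 44/59 = 0.7458
  snow: TP=32, FP=5+3=8 → 32/40 = 0.8000
  rain: TP=18, FP=7+4=11 → 18/29 = 0.6207
Lowest is class 'rain' with precision = 0.621.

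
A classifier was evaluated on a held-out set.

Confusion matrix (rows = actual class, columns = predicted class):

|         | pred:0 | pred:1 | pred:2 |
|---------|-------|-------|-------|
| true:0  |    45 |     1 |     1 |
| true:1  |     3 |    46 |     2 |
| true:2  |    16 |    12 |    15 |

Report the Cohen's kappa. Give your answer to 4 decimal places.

0.6230

Observed agreement pₒ = trace/N = 106/141 = 0.75177
Expected agreement pₑ = Σ (rowᵢ·colᵢ)/N² = (47·64 + 51·59 + 43·18)/141² = 0.34158
κ = (pₒ − pₑ)/(1 − pₑ) = (0.75177 − 0.34158)/(1 − 0.34158) = 0.6230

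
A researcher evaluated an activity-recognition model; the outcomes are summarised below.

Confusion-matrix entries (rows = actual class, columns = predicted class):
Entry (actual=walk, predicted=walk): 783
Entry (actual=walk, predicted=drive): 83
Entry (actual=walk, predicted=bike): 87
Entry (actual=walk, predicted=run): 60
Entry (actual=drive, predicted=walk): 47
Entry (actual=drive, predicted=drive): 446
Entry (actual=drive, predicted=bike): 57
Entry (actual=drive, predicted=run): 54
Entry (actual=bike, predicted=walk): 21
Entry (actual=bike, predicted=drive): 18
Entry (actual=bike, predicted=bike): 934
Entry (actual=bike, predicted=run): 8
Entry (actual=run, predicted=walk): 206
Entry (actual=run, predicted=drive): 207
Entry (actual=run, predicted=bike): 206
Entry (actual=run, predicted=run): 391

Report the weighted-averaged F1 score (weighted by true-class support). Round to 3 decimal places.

Per-class F1 score (2·TP/(2·TP+FP+FN)):
  walk: TP=783, FP=47+21+206=274, FN=83+87+60=230 → 1566/2070 = 0.7565
  drive: TP=446, FP=83+18+207=308, FN=47+57+54=158 → 892/1358 = 0.6568
  bike: TP=934, FP=87+57+206=350, FN=21+18+8=47 → 1868/2265 = 0.8247
  run: TP=391, FP=60+54+8=122, FN=206+207+206=619 → 782/1523 = 0.5135
Weighted-F1 score = Σ (supportᵢ/N)·F1 scoreᵢ with N=3608: (1013/3608)·0.7565 + (604/3608)·0.6568 + (981/3608)·0.8247 + (1010/3608)·0.5135 = 0.690

0.690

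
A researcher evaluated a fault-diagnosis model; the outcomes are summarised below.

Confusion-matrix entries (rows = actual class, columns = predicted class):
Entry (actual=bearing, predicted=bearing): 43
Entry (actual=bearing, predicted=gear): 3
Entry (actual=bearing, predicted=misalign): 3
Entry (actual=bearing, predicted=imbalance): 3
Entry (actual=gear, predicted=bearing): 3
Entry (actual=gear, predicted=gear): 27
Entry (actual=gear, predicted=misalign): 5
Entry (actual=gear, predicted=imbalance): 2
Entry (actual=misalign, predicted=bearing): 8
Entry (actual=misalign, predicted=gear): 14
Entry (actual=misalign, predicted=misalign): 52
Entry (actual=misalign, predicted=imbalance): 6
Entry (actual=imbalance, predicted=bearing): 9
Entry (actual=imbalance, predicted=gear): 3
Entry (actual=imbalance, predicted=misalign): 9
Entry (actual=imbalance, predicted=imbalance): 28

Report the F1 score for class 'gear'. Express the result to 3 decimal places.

0.643

Treat 'gear' as positive and all other classes as negative.
F1 score = 2·TP/(2·TP+FP+FN).
gear: TP=27, FP=3+14+3=20, FN=3+5+2=10 → 54/84 = 0.6429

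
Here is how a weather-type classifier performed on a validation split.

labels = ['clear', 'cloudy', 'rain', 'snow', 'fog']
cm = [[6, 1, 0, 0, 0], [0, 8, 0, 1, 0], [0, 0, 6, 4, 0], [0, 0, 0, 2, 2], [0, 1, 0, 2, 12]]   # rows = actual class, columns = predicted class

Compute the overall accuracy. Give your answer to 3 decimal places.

Accuracy = trace / total = (6+8+6+2+12=34) / 45 = 34/45 = 0.756

0.756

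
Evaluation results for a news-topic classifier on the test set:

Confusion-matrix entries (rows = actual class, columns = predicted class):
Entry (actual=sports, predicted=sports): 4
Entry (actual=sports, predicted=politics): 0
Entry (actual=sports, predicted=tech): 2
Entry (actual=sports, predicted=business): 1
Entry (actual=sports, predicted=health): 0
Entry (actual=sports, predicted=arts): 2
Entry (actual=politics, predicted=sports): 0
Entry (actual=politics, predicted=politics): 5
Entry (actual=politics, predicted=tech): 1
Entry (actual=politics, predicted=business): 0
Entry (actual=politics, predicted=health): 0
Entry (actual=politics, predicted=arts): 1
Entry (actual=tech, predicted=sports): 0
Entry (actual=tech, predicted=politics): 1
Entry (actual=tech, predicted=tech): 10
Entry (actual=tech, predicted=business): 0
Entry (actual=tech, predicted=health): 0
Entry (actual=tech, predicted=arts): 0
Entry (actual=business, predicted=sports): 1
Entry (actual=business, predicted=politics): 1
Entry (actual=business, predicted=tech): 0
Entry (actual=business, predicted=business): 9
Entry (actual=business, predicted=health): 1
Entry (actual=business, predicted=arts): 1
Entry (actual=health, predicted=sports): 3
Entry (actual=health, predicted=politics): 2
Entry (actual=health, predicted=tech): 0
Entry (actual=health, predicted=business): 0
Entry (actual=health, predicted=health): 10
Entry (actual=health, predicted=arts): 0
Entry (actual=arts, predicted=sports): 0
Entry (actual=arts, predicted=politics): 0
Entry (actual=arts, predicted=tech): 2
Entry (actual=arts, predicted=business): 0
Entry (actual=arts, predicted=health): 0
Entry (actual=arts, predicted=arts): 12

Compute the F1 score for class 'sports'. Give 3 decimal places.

0.471

Treat 'sports' as positive and all other classes as negative.
F1 score = 2·TP/(2·TP+FP+FN).
sports: TP=4, FP=0+0+1+3+0=4, FN=0+2+1+0+2=5 → 8/17 = 0.4706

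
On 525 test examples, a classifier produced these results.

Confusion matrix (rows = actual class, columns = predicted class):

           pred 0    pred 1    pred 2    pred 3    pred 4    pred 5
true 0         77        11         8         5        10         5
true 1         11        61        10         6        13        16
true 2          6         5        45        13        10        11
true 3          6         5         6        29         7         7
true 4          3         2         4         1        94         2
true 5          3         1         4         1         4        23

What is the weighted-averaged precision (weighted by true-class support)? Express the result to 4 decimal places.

0.6431

Per-class precision (TP/(TP+FP)):
  0: TP=77, FP=11+6+6+3+3=29 → 77/106 = 0.72642
  1: TP=61, FP=11+5+5+2+1=24 → 61/85 = 0.71765
  2: TP=45, FP=8+10+6+4+4=32 → 45/77 = 0.58442
  3: TP=29, FP=5+6+13+1+1=26 → 29/55 = 0.52727
  4: TP=94, FP=10+13+10+7+4=44 → 94/138 = 0.68116
  5: TP=23, FP=5+16+11+7+2=41 → 23/64 = 0.35938
Weighted-precision = Σ (supportᵢ/N)·precisionᵢ with N=525: (116/525)·0.72642 + (117/525)·0.71765 + (90/525)·0.58442 + (60/525)·0.52727 + (106/525)·0.68116 + (36/525)·0.35938 = 0.6431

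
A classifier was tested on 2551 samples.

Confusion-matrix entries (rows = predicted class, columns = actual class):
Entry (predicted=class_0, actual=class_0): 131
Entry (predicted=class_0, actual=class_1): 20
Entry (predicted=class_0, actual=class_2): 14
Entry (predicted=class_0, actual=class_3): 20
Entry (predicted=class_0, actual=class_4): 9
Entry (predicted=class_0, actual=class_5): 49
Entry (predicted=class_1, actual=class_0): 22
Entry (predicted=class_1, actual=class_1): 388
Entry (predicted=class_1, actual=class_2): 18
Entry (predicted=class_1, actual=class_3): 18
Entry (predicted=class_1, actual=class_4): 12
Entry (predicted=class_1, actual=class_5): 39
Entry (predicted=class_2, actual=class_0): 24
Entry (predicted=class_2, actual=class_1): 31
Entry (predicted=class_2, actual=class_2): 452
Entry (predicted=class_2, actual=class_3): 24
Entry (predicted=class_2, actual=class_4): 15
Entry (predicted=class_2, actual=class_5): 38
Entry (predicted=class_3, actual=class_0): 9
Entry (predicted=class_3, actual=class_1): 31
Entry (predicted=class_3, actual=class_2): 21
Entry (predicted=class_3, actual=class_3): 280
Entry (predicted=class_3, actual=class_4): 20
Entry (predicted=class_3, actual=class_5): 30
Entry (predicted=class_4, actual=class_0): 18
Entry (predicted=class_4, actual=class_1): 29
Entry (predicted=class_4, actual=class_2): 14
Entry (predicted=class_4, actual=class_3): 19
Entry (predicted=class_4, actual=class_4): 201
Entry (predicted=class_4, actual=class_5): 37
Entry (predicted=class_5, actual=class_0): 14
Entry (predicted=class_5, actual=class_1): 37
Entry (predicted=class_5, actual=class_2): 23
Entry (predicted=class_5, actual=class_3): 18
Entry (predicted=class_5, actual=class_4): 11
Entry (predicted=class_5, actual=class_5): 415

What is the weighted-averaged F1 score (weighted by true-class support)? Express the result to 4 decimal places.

0.7328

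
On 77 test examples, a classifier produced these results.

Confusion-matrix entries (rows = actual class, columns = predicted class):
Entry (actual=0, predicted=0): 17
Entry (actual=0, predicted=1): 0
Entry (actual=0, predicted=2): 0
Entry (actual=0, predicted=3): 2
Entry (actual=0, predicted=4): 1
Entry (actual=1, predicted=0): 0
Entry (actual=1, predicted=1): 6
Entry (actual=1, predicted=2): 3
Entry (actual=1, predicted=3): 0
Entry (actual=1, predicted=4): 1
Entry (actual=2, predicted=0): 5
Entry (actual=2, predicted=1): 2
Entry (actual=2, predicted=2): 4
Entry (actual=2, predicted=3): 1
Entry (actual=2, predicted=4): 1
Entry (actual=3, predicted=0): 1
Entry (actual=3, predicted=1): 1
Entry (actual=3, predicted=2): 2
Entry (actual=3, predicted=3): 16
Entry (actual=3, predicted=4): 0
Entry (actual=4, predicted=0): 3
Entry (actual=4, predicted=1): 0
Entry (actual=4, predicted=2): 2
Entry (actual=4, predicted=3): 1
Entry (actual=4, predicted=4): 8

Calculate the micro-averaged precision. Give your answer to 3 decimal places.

0.662

Micro-averaging pools counts across classes: ΣTP=51, ΣFP=26, ΣFN=26.
Micro-precision = TP/(TP+FP) on pooled counts = 0.662 (equals overall accuracy in single-label multiclass).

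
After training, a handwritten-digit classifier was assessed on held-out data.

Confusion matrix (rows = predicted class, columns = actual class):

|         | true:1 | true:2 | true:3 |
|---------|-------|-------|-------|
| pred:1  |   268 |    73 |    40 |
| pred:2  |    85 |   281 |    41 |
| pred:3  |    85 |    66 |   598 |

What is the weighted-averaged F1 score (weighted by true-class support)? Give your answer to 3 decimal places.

Per-class F1 score (2·TP/(2·TP+FP+FN)):
  1: TP=268, FP=73+40=113, FN=85+85=170 → 536/819 = 0.6545
  2: TP=281, FP=85+41=126, FN=73+66=139 → 562/827 = 0.6796
  3: TP=598, FP=85+66=151, FN=40+41=81 → 1196/1428 = 0.8375
Weighted-F1 score = Σ (supportᵢ/N)·F1 scoreᵢ with N=1537: (438/1537)·0.6545 + (420/1537)·0.6796 + (679/1537)·0.8375 = 0.742

0.742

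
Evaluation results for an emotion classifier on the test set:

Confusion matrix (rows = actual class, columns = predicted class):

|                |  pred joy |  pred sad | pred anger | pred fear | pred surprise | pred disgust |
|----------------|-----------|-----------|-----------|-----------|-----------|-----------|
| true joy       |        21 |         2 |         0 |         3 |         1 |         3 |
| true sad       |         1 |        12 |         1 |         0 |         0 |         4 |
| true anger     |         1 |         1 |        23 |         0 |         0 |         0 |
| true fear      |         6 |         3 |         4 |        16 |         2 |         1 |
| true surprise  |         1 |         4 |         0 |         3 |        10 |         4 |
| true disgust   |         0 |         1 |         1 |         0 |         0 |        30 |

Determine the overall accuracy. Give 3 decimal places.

Accuracy = trace / total = (21+12+23+16+10+30=112) / 159 = 112/159 = 0.704

0.704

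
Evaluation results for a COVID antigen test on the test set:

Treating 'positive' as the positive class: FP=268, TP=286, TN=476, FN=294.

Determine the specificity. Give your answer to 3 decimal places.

0.640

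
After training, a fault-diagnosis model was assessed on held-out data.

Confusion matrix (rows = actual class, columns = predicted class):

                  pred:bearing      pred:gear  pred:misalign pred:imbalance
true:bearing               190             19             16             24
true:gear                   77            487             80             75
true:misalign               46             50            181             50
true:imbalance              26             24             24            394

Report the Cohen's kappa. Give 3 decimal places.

0.600

Observed agreement pₒ = trace/N = 1252/1763 = 0.7102
Expected agreement pₑ = Σ (rowᵢ·colᵢ)/N² = (249·339 + 719·580 + 327·301 + 468·543)/1763² = 0.2748
κ = (pₒ − pₑ)/(1 − pₑ) = (0.7102 − 0.2748)/(1 − 0.2748) = 0.600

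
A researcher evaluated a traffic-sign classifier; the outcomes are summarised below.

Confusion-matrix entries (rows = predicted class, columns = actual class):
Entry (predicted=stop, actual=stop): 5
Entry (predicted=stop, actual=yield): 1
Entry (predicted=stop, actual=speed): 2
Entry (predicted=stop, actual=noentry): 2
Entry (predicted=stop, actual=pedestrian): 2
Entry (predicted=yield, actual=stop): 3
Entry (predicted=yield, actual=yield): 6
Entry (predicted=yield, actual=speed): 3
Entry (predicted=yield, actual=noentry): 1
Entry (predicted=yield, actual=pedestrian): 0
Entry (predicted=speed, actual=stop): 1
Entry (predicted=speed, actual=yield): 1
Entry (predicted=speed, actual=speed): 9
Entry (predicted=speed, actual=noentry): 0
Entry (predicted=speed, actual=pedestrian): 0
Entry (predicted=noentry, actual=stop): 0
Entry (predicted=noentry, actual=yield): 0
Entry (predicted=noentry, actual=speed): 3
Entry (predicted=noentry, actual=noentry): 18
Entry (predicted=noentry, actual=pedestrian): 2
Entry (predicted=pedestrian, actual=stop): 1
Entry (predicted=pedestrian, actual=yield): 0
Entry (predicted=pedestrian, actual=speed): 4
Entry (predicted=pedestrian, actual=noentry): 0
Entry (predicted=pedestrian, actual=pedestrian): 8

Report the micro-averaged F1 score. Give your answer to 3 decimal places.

Micro-averaging pools counts across classes: ΣTP=46, ΣFP=26, ΣFN=26.
Micro-F1 score = 2·TP/(2·TP+FP+FN) on pooled counts = 0.639 (equals overall accuracy in single-label multiclass).

0.639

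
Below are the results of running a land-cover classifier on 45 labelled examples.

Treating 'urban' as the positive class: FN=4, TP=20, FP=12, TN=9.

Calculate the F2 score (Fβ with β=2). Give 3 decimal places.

Fβ = (1+β²)·TP / ((1+β²)·TP + β²·FN + FP), with β²=4
= 5·20 / (5·20 + 4·4 + 12) = 0.781

0.781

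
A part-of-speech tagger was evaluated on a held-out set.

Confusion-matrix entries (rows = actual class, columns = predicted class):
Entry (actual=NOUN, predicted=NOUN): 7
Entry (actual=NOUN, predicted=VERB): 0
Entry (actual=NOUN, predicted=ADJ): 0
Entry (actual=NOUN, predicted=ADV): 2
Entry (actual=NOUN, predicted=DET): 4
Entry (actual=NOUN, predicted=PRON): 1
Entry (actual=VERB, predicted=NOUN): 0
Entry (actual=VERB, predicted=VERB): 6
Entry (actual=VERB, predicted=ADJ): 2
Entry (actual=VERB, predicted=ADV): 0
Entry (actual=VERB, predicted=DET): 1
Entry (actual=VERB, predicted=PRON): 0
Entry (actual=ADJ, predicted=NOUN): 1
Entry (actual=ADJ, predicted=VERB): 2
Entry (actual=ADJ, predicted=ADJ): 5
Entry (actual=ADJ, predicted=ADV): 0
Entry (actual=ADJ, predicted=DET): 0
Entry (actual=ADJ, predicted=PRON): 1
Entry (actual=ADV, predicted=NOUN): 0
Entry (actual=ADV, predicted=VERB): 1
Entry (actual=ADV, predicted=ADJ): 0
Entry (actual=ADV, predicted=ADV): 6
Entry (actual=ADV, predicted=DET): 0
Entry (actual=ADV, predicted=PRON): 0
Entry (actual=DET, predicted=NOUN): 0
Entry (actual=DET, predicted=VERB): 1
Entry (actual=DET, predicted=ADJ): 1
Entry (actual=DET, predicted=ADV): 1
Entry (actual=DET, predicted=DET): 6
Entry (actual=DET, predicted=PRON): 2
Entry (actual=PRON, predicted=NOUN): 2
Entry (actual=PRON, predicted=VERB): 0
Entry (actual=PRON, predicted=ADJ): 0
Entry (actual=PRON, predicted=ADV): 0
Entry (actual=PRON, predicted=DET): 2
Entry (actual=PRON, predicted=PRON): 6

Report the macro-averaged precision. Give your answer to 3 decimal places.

Per-class precision (TP/(TP+FP)):
  NOUN: TP=7, FP=0+1+0+0+2=3 → 7/10 = 0.7000
  VERB: TP=6, FP=0+2+1+1+0=4 → 6/10 = 0.6000
  ADJ: TP=5, FP=0+2+0+1+0=3 → 5/8 = 0.6250
  ADV: TP=6, FP=2+0+0+1+0=3 → 6/9 = 0.6667
  DET: TP=6, FP=4+1+0+0+2=7 → 6/13 = 0.4615
  PRON: TP=6, FP=1+0+1+0+2=4 → 6/10 = 0.6000
Macro-precision = mean = (0.7000 + 0.6000 + 0.6250 + 0.6667 + 0.4615 + 0.6000) / 6 = 0.609

0.609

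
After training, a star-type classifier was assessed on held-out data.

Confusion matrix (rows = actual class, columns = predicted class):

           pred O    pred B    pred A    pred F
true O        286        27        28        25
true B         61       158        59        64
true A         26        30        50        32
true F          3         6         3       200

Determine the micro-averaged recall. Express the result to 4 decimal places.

Micro-averaging pools counts across classes: ΣTP=694, ΣFP=364, ΣFN=364.
Micro-recall = TP/(TP+FN) on pooled counts = 0.6560 (equals overall accuracy in single-label multiclass).

0.6560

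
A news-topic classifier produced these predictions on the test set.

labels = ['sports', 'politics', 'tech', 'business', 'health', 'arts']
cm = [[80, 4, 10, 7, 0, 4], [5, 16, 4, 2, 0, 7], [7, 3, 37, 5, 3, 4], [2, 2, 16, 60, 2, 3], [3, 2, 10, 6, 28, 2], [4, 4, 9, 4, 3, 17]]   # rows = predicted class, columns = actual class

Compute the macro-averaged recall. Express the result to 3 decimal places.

Per-class recall (TP/(TP+FN)):
  sports: TP=80, FN=5+7+2+3+4=21 → 80/101 = 0.7921
  politics: TP=16, FN=4+3+2+2+4=15 → 16/31 = 0.5161
  tech: TP=37, FN=10+4+16+10+9=49 → 37/86 = 0.4302
  business: TP=60, FN=7+2+5+6+4=24 → 60/84 = 0.7143
  health: TP=28, FN=0+0+3+2+3=8 → 28/36 = 0.7778
  arts: TP=17, FN=4+7+4+3+2=20 → 17/37 = 0.4595
Macro-recall = mean = (0.7921 + 0.5161 + 0.4302 + 0.7143 + 0.7778 + 0.4595) / 6 = 0.615

0.615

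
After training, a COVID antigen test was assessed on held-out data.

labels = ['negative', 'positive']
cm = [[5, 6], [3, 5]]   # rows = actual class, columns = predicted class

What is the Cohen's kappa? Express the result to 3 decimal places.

0.076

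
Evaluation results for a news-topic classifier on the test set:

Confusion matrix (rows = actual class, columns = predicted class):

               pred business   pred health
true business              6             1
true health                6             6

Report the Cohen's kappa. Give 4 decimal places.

Observed agreement pₒ = trace/N = 12/19 = 0.63158
Expected agreement pₑ = Σ (rowᵢ·colᵢ)/N² = (7·12 + 12·7)/19² = 0.46537
κ = (pₒ − pₑ)/(1 − pₑ) = (0.63158 − 0.46537)/(1 − 0.46537) = 0.3109

0.3109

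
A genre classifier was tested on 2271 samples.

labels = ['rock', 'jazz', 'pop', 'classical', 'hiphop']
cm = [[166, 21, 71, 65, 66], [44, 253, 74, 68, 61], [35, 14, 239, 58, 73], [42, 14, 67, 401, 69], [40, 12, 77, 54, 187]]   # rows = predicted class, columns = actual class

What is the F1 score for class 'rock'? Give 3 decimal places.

One-vs-rest for 'rock': TP = diagonal; FP = other classes predicted 'rock'; FN = 'rock' predicted as other.
F1 score = 2·TP/(2·TP+FP+FN).
rock: TP=166, FP=21+71+65+66=223, FN=44+35+42+40=161 → 332/716 = 0.4637

0.464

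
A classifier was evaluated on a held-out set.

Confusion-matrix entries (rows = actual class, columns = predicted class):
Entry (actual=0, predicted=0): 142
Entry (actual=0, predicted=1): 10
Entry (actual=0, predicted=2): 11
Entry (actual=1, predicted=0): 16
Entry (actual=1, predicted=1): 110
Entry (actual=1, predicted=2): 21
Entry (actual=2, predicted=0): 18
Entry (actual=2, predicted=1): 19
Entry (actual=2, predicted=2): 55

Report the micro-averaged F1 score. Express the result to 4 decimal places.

0.7637

Micro-averaging pools counts across classes: ΣTP=307, ΣFP=95, ΣFN=95.
Micro-F1 score = 2·TP/(2·TP+FP+FN) on pooled counts = 0.7637 (equals overall accuracy in single-label multiclass).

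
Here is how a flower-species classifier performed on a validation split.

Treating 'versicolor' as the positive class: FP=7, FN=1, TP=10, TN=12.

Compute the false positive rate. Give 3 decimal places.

FPR = FP/(FP+TN) = 7/(7+12) = 0.368

0.368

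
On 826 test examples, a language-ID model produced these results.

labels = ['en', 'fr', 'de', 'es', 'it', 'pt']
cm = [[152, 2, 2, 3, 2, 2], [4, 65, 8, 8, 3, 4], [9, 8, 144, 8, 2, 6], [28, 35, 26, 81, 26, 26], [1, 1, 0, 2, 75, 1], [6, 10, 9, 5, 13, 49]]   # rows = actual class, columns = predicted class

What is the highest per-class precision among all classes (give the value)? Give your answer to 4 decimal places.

Per-class precision (TP/(TP+FP)):
  en: TP=152, FP=4+9+28+1+6=48 → 152/200 = 0.76000
  fr: TP=65, FP=2+8+35+1+10=56 → 65/121 = 0.53719
  de: TP=144, FP=2+8+26+0+9=45 → 144/189 = 0.76190
  es: TP=81, FP=3+8+8+2+5=26 → 81/107 = 0.75701
  it: TP=75, FP=2+3+2+26+13=46 → 75/121 = 0.61983
  pt: TP=49, FP=2+4+6+26+1=39 → 49/88 = 0.55682
Highest is class 'de' with precision = 0.7619.

0.7619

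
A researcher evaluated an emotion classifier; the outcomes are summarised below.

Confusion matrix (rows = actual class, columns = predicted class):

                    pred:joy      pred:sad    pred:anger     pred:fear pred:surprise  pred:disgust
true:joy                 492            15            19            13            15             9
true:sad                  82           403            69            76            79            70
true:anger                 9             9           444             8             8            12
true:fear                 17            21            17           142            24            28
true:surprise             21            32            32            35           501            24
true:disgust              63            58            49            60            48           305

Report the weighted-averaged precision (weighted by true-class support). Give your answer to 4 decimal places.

Per-class precision (TP/(TP+FP)):
  joy: TP=492, FP=82+9+17+21+63=192 → 492/684 = 0.71930
  sad: TP=403, FP=15+9+21+32+58=135 → 403/538 = 0.74907
  anger: TP=444, FP=19+69+17+32+49=186 → 444/630 = 0.70476
  fear: TP=142, FP=13+76+8+35+60=192 → 142/334 = 0.42515
  surprise: TP=501, FP=15+79+8+24+48=174 → 501/675 = 0.74222
  disgust: TP=305, FP=9+70+12+28+24=143 → 305/448 = 0.68080
Weighted-precision = Σ (supportᵢ/N)·precisionᵢ with N=3309: (563/3309)·0.71930 + (779/3309)·0.74907 + (490/3309)·0.70476 + (249/3309)·0.42515 + (645/3309)·0.74222 + (583/3309)·0.68080 = 0.6997

0.6997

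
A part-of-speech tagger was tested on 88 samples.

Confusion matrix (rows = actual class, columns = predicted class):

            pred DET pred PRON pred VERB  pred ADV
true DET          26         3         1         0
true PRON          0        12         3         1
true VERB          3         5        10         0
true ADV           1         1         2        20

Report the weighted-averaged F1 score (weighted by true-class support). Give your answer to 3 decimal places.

0.776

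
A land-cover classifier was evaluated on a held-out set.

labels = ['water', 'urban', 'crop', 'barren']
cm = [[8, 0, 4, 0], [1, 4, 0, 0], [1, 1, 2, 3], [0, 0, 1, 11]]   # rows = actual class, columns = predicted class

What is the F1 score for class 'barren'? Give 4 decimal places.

0.8462

One-vs-rest for 'barren': TP = diagonal; FP = other classes predicted 'barren'; FN = 'barren' predicted as other.
F1 score = 2·TP/(2·TP+FP+FN).
barren: TP=11, FP=0+0+3=3, FN=0+0+1=1 → 22/26 = 0.84615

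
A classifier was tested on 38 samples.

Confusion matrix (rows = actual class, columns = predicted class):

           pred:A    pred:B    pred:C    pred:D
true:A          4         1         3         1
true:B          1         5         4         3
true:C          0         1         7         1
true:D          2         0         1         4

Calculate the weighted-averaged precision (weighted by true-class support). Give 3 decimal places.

Per-class precision (TP/(TP+FP)):
  A: TP=4, FP=1+0+2=3 → 4/7 = 0.5714
  B: TP=5, FP=1+1+0=2 → 5/7 = 0.7143
  C: TP=7, FP=3+4+1=8 → 7/15 = 0.4667
  D: TP=4, FP=1+3+1=5 → 4/9 = 0.4444
Weighted-precision = Σ (supportᵢ/N)·precisionᵢ with N=38: (9/38)·0.5714 + (13/38)·0.7143 + (9/38)·0.4667 + (7/38)·0.4444 = 0.572

0.572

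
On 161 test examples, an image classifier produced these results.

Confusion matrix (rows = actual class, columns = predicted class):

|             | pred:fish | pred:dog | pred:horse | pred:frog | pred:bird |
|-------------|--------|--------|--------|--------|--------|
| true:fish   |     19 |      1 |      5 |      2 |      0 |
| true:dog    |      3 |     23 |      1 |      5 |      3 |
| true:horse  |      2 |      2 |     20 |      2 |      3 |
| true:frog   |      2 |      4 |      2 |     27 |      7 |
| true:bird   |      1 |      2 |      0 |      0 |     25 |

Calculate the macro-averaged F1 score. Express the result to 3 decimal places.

0.708

Per-class F1 score (2·TP/(2·TP+FP+FN)):
  fish: TP=19, FP=3+2+2+1=8, FN=1+5+2+0=8 → 38/54 = 0.7037
  dog: TP=23, FP=1+2+4+2=9, FN=3+1+5+3=12 → 46/67 = 0.6866
  horse: TP=20, FP=5+1+2+0=8, FN=2+2+2+3=9 → 40/57 = 0.7018
  frog: TP=27, FP=2+5+2+0=9, FN=2+4+2+7=15 → 54/78 = 0.6923
  bird: TP=25, FP=0+3+3+7=13, FN=1+2+0+0=3 → 50/66 = 0.7576
Macro-F1 score = mean = (0.7037 + 0.6866 + 0.7018 + 0.6923 + 0.7576) / 5 = 0.708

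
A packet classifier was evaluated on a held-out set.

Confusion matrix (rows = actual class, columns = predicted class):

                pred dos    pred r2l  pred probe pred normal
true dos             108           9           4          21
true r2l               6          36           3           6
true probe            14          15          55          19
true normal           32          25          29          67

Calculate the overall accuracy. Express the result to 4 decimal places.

0.5924

Accuracy = trace / total = (108+36+55+67=266) / 449 = 266/449 = 0.5924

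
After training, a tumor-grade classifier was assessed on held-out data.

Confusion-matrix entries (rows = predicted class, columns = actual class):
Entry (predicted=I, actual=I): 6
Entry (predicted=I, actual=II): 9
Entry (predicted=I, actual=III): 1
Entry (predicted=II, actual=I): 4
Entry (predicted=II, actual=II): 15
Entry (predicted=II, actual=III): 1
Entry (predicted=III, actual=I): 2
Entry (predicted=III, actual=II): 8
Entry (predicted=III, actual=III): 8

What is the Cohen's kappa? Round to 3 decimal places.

0.291

Observed agreement pₒ = trace/N = 29/54 = 0.5370
Expected agreement pₑ = Σ (rowᵢ·colᵢ)/N² = (12·16 + 32·20 + 10·18)/54² = 0.3471
κ = (pₒ − pₑ)/(1 − pₑ) = (0.5370 − 0.3471)/(1 − 0.3471) = 0.291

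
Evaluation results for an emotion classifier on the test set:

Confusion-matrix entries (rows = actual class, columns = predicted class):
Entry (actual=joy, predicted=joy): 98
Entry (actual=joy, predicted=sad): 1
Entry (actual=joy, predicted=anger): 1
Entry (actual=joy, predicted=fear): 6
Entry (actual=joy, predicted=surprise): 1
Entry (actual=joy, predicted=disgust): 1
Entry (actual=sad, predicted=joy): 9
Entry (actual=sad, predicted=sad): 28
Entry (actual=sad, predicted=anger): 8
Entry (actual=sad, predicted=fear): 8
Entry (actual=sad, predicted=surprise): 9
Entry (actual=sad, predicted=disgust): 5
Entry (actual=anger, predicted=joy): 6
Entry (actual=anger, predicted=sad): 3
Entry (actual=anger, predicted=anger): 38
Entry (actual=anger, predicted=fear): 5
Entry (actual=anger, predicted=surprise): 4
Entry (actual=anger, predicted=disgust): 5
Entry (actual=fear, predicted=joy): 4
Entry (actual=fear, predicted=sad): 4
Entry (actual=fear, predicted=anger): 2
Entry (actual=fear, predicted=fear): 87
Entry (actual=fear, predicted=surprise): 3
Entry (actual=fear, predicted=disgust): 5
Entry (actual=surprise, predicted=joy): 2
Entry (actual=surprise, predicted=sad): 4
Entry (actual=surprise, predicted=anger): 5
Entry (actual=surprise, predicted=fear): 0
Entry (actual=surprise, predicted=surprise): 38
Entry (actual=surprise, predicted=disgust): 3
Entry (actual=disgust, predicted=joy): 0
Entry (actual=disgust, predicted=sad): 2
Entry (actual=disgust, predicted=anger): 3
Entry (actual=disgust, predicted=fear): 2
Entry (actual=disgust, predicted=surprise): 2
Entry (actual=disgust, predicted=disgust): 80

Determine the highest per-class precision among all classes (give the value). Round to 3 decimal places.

0.824

Per-class precision (TP/(TP+FP)):
  joy: TP=98, FP=9+6+4+2+0=21 → 98/119 = 0.8235
  sad: TP=28, FP=1+3+4+4+2=14 → 28/42 = 0.6667
  anger: TP=38, FP=1+8+2+5+3=19 → 38/57 = 0.6667
  fear: TP=87, FP=6+8+5+0+2=21 → 87/108 = 0.8056
  surprise: TP=38, FP=1+9+4+3+2=19 → 38/57 = 0.6667
  disgust: TP=80, FP=1+5+5+5+3=19 → 80/99 = 0.8081
Highest is class 'joy' with precision = 0.824.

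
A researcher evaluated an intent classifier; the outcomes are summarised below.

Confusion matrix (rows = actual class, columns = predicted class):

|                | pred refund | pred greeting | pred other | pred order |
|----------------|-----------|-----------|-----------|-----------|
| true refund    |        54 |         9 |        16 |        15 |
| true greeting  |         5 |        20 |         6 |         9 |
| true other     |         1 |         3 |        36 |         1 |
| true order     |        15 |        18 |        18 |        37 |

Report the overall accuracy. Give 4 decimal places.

Accuracy = trace / total = (54+20+36+37=147) / 263 = 147/263 = 0.5589

0.5589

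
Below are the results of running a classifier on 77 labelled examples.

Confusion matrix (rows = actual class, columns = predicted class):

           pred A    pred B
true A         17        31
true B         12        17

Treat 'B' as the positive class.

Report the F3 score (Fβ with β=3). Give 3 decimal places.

Fβ = (1+β²)·TP / ((1+β²)·TP + β²·FN + FP), with β²=9
= 10·17 / (10·17 + 9·12 + 31) = 0.550

0.550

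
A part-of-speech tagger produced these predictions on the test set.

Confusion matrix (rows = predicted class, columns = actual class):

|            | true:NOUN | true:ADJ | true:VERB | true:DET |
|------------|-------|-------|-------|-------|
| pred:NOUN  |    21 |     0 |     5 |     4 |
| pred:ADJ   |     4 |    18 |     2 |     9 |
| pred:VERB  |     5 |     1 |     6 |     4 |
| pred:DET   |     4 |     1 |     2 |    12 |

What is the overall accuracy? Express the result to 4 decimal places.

0.5816

Accuracy = trace / total = (21+18+6+12=57) / 98 = 57/98 = 0.5816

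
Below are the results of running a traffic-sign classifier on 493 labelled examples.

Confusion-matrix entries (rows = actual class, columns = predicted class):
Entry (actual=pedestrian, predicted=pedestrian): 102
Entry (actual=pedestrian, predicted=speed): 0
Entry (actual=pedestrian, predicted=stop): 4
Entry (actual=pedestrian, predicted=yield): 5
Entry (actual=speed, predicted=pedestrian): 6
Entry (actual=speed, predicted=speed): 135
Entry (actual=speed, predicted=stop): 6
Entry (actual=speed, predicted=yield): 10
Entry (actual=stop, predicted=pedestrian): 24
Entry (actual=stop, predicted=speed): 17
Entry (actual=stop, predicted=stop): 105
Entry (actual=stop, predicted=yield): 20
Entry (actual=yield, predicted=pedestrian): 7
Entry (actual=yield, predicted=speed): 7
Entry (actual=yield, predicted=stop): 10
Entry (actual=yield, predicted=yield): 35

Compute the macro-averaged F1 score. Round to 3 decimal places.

0.734

Per-class F1 score (2·TP/(2·TP+FP+FN)):
  pedestrian: TP=102, FP=6+24+7=37, FN=0+4+5=9 → 204/250 = 0.8160
  speed: TP=135, FP=0+17+7=24, FN=6+6+10=22 → 270/316 = 0.8544
  stop: TP=105, FP=4+6+10=20, FN=24+17+20=61 → 210/291 = 0.7216
  yield: TP=35, FP=5+10+20=35, FN=7+7+10=24 → 70/129 = 0.5426
Macro-F1 score = mean = (0.8160 + 0.8544 + 0.7216 + 0.5426) / 4 = 0.734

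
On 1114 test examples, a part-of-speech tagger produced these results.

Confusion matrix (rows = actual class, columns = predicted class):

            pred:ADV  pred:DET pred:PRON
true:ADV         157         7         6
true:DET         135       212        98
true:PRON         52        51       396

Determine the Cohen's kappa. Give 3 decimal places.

Observed agreement pₒ = trace/N = 765/1114 = 0.6867
Expected agreement pₑ = Σ (rowᵢ·colᵢ)/N² = (170·344 + 445·270 + 499·500)/1114² = 0.3450
κ = (pₒ − pₑ)/(1 − pₑ) = (0.6867 − 0.3450)/(1 − 0.3450) = 0.522

0.522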